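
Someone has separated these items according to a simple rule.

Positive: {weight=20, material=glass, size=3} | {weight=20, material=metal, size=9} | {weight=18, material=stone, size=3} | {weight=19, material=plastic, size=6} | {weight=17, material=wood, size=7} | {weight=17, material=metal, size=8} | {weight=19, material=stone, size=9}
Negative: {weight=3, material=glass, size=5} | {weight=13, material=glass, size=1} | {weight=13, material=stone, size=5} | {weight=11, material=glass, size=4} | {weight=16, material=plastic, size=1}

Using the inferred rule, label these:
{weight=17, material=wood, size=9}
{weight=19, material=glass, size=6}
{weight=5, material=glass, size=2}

The rule appears to be: weight ≥ 17.

Positive, Positive, Negative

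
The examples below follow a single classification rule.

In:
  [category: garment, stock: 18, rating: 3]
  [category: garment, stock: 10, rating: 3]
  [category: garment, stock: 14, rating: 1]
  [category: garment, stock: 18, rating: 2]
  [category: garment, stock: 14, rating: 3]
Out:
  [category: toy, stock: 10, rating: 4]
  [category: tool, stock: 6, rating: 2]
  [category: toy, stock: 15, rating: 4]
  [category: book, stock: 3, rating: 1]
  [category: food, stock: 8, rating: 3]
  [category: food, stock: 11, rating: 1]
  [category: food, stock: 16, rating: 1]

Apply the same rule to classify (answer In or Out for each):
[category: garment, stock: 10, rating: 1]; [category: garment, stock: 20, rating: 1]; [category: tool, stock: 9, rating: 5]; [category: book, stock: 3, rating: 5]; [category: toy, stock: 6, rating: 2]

In, In, Out, Out, Out

The pattern is that an item is 'In' exactly when: category is garment.
[category: garment, stock: 10, rating: 1] — category is garment, hence In. [category: garment, stock: 20, rating: 1] — category is garment, hence In. [category: tool, stock: 9, rating: 5] — category is tool, hence Out. [category: book, stock: 3, rating: 5] — category is book, hence Out. [category: toy, stock: 6, rating: 2] — category is toy, hence Out.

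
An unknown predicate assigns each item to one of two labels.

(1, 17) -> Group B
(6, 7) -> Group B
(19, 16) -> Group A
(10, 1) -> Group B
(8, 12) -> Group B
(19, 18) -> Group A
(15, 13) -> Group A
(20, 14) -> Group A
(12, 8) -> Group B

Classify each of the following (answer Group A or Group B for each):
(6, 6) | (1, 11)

The classifier is using: sum ≥ 28.
(6, 6) → 6+6 = 12 → Group B.
(1, 11) → 1+11 = 12 → Group B.

Group B, Group B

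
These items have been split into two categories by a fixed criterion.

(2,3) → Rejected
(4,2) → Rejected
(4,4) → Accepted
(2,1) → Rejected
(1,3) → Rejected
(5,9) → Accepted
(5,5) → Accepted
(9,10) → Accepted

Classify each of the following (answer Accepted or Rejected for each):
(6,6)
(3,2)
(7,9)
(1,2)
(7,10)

Accepted, Rejected, Accepted, Rejected, Accepted

Rule: sum ≥ 8. This holds for each 'Accepted' example and fails for each 'Rejected' one.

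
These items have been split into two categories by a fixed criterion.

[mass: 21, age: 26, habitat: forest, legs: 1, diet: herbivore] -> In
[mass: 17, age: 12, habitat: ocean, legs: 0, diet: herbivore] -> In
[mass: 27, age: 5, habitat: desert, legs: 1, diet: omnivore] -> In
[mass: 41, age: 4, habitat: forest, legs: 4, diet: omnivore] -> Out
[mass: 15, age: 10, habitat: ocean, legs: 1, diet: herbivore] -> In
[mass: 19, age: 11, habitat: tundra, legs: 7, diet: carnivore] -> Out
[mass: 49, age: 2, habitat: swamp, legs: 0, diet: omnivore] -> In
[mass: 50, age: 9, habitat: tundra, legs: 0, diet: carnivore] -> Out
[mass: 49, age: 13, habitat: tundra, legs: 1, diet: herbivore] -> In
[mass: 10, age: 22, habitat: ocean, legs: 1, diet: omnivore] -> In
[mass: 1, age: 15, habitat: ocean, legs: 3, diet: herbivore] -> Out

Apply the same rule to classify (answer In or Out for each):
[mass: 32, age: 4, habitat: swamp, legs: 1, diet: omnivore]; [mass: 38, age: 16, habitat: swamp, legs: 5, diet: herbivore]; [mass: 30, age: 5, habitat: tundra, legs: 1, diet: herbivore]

The pattern is that an item is 'In' exactly when: mass ≤ 49 AND legs ≤ 1.
[mass: 32, age: 4, habitat: swamp, legs: 1, diet: omnivore]: mass = 32, legs = 1, matches → In.
[mass: 38, age: 16, habitat: swamp, legs: 5, diet: herbivore]: mass = 38, legs = 5, does not pass → Out.
[mass: 30, age: 5, habitat: tundra, legs: 1, diet: herbivore]: mass = 30, legs = 1, matches → In.

In, Out, In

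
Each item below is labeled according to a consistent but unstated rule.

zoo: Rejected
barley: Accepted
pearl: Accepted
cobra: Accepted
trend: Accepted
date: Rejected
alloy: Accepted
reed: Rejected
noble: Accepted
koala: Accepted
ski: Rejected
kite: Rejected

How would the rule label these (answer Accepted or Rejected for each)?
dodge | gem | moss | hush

One predicate separates the groups cleanly: length ≥ 5.
Accepted: dodge, since length 5.
Rejected: gem, since length 3.
Rejected: moss, since length 4.
Rejected: hush, since length 4.

Accepted, Rejected, Rejected, Rejected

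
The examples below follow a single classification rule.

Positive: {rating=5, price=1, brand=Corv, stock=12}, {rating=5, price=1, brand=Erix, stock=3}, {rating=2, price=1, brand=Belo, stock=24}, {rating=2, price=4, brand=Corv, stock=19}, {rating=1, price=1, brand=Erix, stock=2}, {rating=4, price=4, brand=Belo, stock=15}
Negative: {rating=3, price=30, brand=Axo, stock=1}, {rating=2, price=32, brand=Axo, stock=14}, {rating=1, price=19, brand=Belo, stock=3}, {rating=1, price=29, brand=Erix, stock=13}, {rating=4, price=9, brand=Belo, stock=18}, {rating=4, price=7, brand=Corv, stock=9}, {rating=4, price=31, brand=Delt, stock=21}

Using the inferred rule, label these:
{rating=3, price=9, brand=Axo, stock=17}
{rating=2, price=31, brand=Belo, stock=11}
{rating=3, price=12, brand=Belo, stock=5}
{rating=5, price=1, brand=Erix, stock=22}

Negative, Negative, Negative, Positive

'Positive' ⟺ price ≤ 4.
Negative: {rating=3, price=9, brand=Axo, stock=17}, since price = 9.
Negative: {rating=2, price=31, brand=Belo, stock=11}, since price = 31.
Negative: {rating=3, price=12, brand=Belo, stock=5}, since price = 12.
Positive: {rating=5, price=1, brand=Erix, stock=22}, since price = 1.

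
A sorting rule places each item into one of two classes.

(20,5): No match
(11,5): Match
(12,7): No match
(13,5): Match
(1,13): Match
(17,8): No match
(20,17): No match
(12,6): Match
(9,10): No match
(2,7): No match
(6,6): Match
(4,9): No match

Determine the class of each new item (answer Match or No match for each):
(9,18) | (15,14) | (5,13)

No match, No match, Match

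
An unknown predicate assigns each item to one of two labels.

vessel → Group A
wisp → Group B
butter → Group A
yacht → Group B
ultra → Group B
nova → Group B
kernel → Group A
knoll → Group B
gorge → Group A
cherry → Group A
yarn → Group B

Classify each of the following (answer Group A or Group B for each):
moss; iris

The rule appears to be: contains 'e'.
moss → no 'e' → Group B.
iris → no 'e' → Group B.

Group B, Group B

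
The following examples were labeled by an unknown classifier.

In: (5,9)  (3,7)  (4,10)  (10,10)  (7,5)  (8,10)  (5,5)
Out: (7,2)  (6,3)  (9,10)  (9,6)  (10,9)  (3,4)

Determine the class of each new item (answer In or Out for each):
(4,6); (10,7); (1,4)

In, Out, Out

Rule: sum is even. This holds for each 'In' example and fails for each 'Out' one.
(4,6): 4+6 = 10 — satisfies this, so In. (10,7): 10+7 = 17 — doesn't qualify, so Out. (1,4): 1+4 = 5 — doesn't qualify, so Out.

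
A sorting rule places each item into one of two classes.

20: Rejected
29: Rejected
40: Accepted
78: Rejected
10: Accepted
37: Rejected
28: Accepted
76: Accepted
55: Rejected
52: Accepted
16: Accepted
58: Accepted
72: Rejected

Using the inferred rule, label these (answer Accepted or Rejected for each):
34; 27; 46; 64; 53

Every 'Accepted' example satisfies: ≡ 4 (mod 6). None of the 'Rejected' examples do.

Accepted, Rejected, Accepted, Accepted, Rejected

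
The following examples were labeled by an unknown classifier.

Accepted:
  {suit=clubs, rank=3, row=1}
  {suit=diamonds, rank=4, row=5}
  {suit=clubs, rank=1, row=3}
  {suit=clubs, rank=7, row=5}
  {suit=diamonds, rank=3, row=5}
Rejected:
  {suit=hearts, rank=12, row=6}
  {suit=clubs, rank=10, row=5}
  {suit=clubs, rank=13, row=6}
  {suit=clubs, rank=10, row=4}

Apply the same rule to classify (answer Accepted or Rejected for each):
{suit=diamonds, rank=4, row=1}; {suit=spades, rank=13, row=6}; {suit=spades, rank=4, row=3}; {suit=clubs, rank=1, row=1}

The pattern is that an item is 'Accepted' exactly when: rank ≤ 7.
{suit=diamonds, rank=4, row=1}: Accepted (rank = 4). {suit=spades, rank=13, row=6}: Rejected (rank = 13). {suit=spades, rank=4, row=3}: Accepted (rank = 4). {suit=clubs, rank=1, row=1}: Accepted (rank = 1).

Accepted, Rejected, Accepted, Accepted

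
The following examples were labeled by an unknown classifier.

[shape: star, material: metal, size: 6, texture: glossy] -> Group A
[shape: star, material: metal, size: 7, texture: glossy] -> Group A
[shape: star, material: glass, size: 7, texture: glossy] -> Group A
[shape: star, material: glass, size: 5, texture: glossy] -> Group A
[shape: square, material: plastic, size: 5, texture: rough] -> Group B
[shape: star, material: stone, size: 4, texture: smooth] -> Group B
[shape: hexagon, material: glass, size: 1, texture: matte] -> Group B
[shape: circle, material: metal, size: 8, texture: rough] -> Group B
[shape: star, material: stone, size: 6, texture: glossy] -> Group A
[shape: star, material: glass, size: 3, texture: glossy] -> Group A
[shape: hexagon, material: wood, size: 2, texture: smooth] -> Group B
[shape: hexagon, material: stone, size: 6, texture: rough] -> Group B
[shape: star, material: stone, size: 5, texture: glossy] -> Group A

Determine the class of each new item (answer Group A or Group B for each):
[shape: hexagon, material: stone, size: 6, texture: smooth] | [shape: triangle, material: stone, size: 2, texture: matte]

Group B, Group B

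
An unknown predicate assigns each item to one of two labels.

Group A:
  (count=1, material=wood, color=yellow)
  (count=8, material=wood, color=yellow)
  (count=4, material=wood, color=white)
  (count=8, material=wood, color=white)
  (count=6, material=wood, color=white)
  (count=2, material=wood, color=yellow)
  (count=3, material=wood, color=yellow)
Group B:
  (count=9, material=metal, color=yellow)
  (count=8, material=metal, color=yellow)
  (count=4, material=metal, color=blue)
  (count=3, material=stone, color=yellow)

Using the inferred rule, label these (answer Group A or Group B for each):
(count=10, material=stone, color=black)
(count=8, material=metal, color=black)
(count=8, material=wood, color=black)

Group B, Group B, Group A

A rule that fits every label: material is wood — true of each 'Group A' example, false of each 'Group B' one.
(count=10, material=stone, color=black) — material is stone, hence Group B.
(count=8, material=metal, color=black) — material is metal, hence Group B.
(count=8, material=wood, color=black) — material is wood, hence Group A.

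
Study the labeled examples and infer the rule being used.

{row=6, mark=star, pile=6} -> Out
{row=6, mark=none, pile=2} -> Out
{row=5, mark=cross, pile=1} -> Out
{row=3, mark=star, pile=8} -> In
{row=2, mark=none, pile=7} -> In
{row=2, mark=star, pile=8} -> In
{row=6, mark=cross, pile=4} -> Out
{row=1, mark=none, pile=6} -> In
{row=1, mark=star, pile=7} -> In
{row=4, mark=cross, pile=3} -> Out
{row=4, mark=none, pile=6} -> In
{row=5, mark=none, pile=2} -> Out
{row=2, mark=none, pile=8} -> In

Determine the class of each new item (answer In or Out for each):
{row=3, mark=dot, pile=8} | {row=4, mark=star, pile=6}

'In' ⟺ row ≤ 4 AND pile ≥ 4.
{row=3, mark=dot, pile=8} → row = 3, pile = 8 → In. {row=4, mark=star, pile=6} → row = 4, pile = 6 → In.

In, In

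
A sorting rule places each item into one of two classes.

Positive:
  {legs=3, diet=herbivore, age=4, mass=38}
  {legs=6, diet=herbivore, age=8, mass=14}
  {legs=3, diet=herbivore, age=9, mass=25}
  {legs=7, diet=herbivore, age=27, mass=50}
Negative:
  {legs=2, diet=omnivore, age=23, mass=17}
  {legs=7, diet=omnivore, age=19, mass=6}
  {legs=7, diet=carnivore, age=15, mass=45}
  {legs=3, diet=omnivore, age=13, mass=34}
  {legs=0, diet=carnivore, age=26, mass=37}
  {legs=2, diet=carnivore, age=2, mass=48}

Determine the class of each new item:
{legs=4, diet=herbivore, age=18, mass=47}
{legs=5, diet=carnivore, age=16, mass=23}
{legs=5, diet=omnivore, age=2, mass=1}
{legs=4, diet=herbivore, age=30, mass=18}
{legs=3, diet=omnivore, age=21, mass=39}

Checking candidate rules against both groups, what survives is: diet is herbivore.
{legs=4, diet=herbivore, age=18, mass=47} → diet is herbivore → Positive. {legs=5, diet=carnivore, age=16, mass=23} → diet is carnivore → Negative. {legs=5, diet=omnivore, age=2, mass=1} → diet is omnivore → Negative. {legs=4, diet=herbivore, age=30, mass=18} → diet is herbivore → Positive. {legs=3, diet=omnivore, age=21, mass=39} → diet is omnivore → Negative.

Positive, Negative, Negative, Positive, Negative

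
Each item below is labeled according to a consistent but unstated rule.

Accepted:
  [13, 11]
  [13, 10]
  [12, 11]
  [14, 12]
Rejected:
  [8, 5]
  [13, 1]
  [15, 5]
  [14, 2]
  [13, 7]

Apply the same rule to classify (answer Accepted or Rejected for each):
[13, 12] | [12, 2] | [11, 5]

Accepted, Rejected, Rejected

The classifier is using: sum ≥ 23.
[13, 12]: Accepted (13+12 = 25).
[12, 2]: Rejected (12+2 = 14).
[11, 5]: Rejected (11+5 = 16).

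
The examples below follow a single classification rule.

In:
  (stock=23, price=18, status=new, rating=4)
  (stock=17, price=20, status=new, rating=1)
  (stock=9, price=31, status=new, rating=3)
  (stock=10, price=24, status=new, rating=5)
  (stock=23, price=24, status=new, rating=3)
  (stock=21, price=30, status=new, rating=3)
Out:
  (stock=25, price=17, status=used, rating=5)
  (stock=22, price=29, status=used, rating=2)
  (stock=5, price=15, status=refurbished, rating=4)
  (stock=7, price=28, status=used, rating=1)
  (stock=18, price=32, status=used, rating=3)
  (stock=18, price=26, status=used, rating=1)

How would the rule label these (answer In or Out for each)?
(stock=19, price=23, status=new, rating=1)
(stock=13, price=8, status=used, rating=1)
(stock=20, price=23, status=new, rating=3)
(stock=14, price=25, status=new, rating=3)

In, Out, In, In

Rule: status is new. This holds for each 'In' example and fails for each 'Out' one.
(stock=19, price=23, status=new, rating=1) — status is new, hence In. (stock=13, price=8, status=used, rating=1) — status is used, hence Out. (stock=20, price=23, status=new, rating=3) — status is new, hence In. (stock=14, price=25, status=new, rating=3) — status is new, hence In.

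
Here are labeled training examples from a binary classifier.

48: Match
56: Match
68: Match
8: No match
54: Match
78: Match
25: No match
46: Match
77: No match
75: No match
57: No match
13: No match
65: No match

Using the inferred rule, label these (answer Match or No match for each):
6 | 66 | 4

No match, Match, No match

'Match' ⟺ even AND at least 13.
No match: 6, since 6 is even, 6 < 13.
Match: 66, since 66 is even, 66 ≥ 13.
No match: 4, since 4 is even, 4 < 13.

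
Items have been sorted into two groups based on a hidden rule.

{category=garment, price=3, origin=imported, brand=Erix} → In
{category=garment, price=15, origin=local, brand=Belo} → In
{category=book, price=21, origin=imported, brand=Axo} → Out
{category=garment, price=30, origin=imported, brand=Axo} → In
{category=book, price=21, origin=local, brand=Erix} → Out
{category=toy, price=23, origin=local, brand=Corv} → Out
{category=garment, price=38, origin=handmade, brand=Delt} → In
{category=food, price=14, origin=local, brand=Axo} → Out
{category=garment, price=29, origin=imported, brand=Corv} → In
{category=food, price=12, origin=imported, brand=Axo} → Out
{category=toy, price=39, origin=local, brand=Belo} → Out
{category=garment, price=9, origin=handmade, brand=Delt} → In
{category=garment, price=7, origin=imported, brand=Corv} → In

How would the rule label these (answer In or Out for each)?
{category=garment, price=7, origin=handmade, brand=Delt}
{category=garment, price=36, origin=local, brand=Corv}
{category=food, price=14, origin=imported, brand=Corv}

In, In, Out

Checking candidate rules against both groups, what survives is: category is garment.
{category=garment, price=7, origin=handmade, brand=Delt}: In (category is garment). {category=garment, price=36, origin=local, brand=Corv}: In (category is garment). {category=food, price=14, origin=imported, brand=Corv}: Out (category is food).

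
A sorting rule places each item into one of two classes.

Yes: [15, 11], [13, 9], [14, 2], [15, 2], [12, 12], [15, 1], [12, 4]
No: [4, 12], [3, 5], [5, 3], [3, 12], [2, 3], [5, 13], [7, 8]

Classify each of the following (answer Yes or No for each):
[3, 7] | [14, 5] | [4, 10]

Every 'Yes' example satisfies: first ≥ 8. None of the 'No' examples do.
[3, 7]: No (first 3). [14, 5]: Yes (first 14). [4, 10]: No (first 4).

No, Yes, No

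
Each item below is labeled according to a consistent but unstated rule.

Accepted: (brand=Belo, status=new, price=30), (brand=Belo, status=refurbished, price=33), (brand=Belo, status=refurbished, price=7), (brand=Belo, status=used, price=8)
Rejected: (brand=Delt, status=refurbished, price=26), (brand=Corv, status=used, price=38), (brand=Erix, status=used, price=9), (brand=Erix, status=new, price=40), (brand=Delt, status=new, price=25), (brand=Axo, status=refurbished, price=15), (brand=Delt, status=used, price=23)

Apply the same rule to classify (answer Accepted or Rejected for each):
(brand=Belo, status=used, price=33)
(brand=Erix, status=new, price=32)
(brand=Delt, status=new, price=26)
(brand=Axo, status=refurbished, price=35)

Accepted, Rejected, Rejected, Rejected

Rule: brand is Belo. This holds for each 'Accepted' example and fails for each 'Rejected' one.
(brand=Belo, status=used, price=33) — brand is Belo, hence Accepted. (brand=Erix, status=new, price=32) — brand is Erix, hence Rejected. (brand=Delt, status=new, price=26) — brand is Delt, hence Rejected. (brand=Axo, status=refurbished, price=35) — brand is Axo, hence Rejected.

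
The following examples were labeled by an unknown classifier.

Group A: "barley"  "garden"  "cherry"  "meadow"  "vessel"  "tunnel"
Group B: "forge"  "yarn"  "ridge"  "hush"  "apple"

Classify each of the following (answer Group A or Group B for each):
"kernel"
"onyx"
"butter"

Group A, Group B, Group A

One predicate separates the groups cleanly: length 6.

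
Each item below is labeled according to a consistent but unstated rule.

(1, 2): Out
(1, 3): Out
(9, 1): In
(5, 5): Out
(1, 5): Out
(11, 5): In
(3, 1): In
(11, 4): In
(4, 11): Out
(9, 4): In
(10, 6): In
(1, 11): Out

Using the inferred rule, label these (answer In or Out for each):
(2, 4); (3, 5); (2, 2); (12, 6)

A rule that fits every label: first > second — true of each 'In' example, false of each 'Out' one.

Out, Out, Out, In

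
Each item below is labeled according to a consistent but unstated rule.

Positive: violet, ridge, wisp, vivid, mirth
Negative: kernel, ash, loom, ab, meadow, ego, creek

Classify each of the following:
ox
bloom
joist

Negative, Negative, Positive

The simplest hypothesis consistent with all the labels is: contains 'i'.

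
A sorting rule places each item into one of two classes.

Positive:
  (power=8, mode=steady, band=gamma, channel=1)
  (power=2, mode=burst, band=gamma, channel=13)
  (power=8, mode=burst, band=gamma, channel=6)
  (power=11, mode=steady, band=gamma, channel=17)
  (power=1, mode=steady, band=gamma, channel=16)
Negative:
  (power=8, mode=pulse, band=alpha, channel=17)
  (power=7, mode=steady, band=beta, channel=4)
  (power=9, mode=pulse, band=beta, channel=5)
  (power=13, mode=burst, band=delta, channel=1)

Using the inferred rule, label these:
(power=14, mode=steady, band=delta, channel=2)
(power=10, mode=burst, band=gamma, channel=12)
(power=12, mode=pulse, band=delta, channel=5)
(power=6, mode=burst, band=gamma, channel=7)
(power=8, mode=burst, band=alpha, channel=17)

Negative, Positive, Negative, Positive, Negative

Looking at the examples, the only property every 'Positive' case has and every 'Negative' case lacks is: band is gamma.
(power=14, mode=steady, band=delta, channel=2) → band is delta → Negative. (power=10, mode=burst, band=gamma, channel=12) → band is gamma → Positive. (power=12, mode=pulse, band=delta, channel=5) → band is delta → Negative. (power=6, mode=burst, band=gamma, channel=7) → band is gamma → Positive. (power=8, mode=burst, band=alpha, channel=17) → band is alpha → Negative.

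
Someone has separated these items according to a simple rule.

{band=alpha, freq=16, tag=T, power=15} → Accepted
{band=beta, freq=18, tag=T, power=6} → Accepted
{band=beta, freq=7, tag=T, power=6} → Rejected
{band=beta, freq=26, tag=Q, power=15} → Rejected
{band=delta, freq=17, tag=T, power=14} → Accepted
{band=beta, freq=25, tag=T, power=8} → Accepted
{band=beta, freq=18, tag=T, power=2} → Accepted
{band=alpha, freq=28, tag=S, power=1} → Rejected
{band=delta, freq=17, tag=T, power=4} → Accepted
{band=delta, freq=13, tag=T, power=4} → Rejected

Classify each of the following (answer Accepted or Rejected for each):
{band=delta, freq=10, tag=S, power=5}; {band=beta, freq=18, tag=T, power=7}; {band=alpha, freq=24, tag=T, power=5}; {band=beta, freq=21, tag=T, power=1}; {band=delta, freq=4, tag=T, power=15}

Rejected, Accepted, Accepted, Accepted, Rejected

The simplest hypothesis consistent with all the labels is: tag is T AND freq ≥ 16.
{band=delta, freq=10, tag=S, power=5} — tag is S, freq = 10, hence Rejected.
{band=beta, freq=18, tag=T, power=7} — tag is T, freq = 18, hence Accepted.
{band=alpha, freq=24, tag=T, power=5} — tag is T, freq = 24, hence Accepted.
{band=beta, freq=21, tag=T, power=1} — tag is T, freq = 21, hence Accepted.
{band=delta, freq=4, tag=T, power=15} — tag is T, freq = 4, hence Rejected.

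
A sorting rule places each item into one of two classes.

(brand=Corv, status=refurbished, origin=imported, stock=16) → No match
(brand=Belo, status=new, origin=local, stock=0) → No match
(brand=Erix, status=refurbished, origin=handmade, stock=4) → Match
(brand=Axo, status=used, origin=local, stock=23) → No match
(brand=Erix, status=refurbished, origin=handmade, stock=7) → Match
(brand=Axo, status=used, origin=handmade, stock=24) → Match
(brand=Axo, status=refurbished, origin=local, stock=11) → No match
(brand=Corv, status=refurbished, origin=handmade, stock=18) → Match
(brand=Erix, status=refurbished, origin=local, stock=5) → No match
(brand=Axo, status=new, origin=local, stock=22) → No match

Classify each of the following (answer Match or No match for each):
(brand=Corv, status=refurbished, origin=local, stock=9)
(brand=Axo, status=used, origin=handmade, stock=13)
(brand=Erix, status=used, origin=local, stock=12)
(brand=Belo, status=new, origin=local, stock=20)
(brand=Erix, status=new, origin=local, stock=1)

No match, Match, No match, No match, No match

The rule appears to be: origin is handmade.
(brand=Corv, status=refurbished, origin=local, stock=9): No match (origin is local).
(brand=Axo, status=used, origin=handmade, stock=13): Match (origin is handmade).
(brand=Erix, status=used, origin=local, stock=12): No match (origin is local).
(brand=Belo, status=new, origin=local, stock=20): No match (origin is local).
(brand=Erix, status=new, origin=local, stock=1): No match (origin is local).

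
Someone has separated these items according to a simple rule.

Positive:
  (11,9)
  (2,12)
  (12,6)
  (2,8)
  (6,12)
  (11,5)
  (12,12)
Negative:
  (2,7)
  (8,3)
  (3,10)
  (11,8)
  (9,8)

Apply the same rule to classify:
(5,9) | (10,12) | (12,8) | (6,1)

Checking candidate rules against both groups, what survives is: sum is even.
(5,9) → 5+9 = 14 → Positive.
(10,12) → 10+12 = 22 → Positive.
(12,8) → 12+8 = 20 → Positive.
(6,1) → 6+1 = 7 → Negative.

Positive, Positive, Positive, Negative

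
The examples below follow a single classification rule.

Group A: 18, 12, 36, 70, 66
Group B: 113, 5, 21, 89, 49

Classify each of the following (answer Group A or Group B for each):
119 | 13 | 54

Group B, Group B, Group A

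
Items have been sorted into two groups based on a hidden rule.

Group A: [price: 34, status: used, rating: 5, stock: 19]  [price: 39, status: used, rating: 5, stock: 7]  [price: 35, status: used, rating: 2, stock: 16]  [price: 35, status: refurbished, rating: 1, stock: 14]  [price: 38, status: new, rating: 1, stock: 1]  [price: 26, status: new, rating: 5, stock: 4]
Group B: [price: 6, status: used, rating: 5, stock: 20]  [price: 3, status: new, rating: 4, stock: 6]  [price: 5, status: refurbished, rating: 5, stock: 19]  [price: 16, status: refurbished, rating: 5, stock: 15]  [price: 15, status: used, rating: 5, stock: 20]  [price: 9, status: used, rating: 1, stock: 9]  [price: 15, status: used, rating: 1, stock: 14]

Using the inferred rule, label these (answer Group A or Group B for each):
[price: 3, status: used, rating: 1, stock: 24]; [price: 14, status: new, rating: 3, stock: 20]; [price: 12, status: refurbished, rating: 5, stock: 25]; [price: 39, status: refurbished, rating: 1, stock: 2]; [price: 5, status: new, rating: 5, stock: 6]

Group B, Group B, Group B, Group A, Group B

All 'Group A' examples share one property — price ≥ 26 — and every 'Group B' example lacks it.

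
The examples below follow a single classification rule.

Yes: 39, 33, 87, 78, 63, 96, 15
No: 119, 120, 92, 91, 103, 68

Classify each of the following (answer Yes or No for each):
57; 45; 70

Yes, Yes, No

'Yes' ⟺ multiple of 3 AND at most 96.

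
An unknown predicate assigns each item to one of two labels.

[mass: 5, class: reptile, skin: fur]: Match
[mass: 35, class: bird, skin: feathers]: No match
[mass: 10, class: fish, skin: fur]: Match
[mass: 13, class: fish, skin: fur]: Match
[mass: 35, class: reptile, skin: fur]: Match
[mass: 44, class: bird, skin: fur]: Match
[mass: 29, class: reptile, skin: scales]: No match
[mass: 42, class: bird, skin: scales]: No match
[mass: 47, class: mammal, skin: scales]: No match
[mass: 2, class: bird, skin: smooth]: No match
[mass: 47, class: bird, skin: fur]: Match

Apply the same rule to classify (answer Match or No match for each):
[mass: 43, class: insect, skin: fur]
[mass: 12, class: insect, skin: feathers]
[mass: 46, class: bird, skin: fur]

Match, No match, Match

Rule: skin is fur. This holds for each 'Match' example and fails for each 'No match' one.
[mass: 43, class: insect, skin: fur] — skin is fur, hence Match.
[mass: 12, class: insect, skin: feathers] — skin is feathers, hence No match.
[mass: 46, class: bird, skin: fur] — skin is fur, hence Match.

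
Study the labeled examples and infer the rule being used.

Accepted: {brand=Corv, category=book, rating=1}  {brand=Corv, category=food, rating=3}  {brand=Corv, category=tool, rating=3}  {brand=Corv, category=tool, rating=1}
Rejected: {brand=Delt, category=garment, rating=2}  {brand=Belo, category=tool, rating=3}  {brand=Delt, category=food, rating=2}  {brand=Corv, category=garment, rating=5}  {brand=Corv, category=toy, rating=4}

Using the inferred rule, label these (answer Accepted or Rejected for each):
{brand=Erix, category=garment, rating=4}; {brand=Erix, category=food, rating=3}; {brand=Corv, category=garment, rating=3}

The classifier is using: brand is Corv AND rating ≤ 3.
{brand=Erix, category=garment, rating=4} — brand is Erix, rating = 4, hence Rejected. {brand=Erix, category=food, rating=3} — brand is Erix, rating = 3, hence Rejected. {brand=Corv, category=garment, rating=3} — brand is Corv, rating = 3, hence Accepted.

Rejected, Rejected, Accepted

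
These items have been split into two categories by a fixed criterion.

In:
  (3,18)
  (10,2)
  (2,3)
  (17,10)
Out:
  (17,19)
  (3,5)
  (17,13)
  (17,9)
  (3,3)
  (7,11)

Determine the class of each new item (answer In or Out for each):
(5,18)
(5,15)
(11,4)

Rule: product is even. This holds for each 'In' example and fails for each 'Out' one.
(5,18): 5·18 = 90, meets the rule → In. (5,15): 5·15 = 75, fails the rule → Out. (11,4): 11·4 = 44, meets the rule → In.

In, Out, In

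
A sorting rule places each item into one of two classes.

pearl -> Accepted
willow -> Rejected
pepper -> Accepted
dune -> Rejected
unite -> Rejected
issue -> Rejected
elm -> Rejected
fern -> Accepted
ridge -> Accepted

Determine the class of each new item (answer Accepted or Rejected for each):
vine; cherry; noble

Rule: contains 'r'. This holds for each 'Accepted' example and fails for each 'Rejected' one.
vine: no 'r' — doesn't qualify, so Rejected. cherry: has 'r' — checks out, so Accepted. noble: no 'r' — doesn't qualify, so Rejected.

Rejected, Accepted, Rejected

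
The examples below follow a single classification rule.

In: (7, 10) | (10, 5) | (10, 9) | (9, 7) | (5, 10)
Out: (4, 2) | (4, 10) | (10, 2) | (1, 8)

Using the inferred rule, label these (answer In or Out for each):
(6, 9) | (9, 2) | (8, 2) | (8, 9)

In, Out, Out, In

The distinguishing property — sum ≥ 15 — holds for all the 'In' cases and none of the 'Out' cases.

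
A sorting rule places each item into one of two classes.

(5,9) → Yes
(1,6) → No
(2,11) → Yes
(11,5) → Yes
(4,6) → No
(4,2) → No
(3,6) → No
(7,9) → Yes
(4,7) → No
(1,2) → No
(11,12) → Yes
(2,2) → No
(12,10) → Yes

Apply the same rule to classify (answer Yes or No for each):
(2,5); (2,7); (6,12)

No, No, Yes

The simplest hypothesis consistent with all the labels is: sum ≥ 13.
(2,5): 2+5 = 7 — fails the rule, so No. (2,7): 2+7 = 9 — fails the rule, so No. (6,12): 6+12 = 18 — fits, so Yes.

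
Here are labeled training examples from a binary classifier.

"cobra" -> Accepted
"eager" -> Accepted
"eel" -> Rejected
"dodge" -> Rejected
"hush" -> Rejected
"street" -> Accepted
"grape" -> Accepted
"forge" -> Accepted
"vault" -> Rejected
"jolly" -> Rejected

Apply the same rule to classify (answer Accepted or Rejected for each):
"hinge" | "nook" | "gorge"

Rejected, Rejected, Accepted

The common property of the 'Accepted' items is: contains 'r'. No 'Rejected' item has it.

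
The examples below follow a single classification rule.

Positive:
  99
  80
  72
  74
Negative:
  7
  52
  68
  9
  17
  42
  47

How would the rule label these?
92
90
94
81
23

Positive, Positive, Positive, Positive, Negative

All 'Positive' examples share one property — at least 72 — and every 'Negative' example lacks it.
92 → 92 ≥ 72 → Positive.
90 → 90 ≥ 72 → Positive.
94 → 94 ≥ 72 → Positive.
81 → 81 ≥ 72 → Positive.
23 → 23 < 72 → Negative.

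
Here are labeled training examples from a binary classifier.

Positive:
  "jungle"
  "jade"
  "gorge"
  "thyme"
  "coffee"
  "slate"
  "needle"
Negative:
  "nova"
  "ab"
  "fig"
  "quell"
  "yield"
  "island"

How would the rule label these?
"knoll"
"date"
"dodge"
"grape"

Negative, Positive, Positive, Positive

The classifier is using: ends with 'e'.
"knoll" — ends with 'l', hence Negative.
"date" — ends with 'e', hence Positive.
"dodge" — ends with 'e', hence Positive.
"grape" — ends with 'e', hence Positive.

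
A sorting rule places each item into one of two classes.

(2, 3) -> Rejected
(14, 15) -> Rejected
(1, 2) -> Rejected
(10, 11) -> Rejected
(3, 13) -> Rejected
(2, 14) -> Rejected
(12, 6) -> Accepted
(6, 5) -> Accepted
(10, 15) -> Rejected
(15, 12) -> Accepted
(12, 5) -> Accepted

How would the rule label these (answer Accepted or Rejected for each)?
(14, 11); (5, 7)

'Accepted' ⟺ first > second.
(14, 11) → 14 > 11 → Accepted. (5, 7) → 5 < 7 → Rejected.

Accepted, Rejected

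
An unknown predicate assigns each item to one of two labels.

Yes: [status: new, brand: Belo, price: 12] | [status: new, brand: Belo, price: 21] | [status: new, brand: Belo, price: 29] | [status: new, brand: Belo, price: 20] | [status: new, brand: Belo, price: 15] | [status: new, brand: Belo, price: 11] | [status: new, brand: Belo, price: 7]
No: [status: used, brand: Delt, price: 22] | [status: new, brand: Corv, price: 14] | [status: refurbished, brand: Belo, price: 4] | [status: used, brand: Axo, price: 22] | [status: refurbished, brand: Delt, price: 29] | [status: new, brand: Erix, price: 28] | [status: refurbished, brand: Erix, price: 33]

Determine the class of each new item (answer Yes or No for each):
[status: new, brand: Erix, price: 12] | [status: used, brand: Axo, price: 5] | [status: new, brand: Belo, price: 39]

No, No, Yes

The pattern is that an item is 'Yes' exactly when: brand is Belo AND status is new.
No: [status: new, brand: Erix, price: 12], since brand is Erix, status is new. No: [status: used, brand: Axo, price: 5], since brand is Axo, status is used. Yes: [status: new, brand: Belo, price: 39], since brand is Belo, status is new.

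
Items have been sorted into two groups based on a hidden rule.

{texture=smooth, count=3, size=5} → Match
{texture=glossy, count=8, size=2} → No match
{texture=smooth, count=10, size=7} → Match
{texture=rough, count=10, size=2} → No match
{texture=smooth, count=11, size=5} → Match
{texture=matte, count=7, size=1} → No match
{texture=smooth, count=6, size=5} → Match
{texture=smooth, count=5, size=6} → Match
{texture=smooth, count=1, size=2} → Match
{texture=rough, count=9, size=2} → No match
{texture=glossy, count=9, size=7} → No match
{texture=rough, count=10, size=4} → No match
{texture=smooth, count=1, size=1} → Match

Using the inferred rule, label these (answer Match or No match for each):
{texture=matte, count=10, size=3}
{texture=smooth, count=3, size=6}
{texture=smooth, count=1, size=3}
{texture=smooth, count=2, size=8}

No match, Match, Match, Match

A rule that fits every label: texture is smooth — true of each 'Match' example, false of each 'No match' one.
{texture=matte, count=10, size=3}: No match (texture is matte).
{texture=smooth, count=3, size=6}: Match (texture is smooth).
{texture=smooth, count=1, size=3}: Match (texture is smooth).
{texture=smooth, count=2, size=8}: Match (texture is smooth).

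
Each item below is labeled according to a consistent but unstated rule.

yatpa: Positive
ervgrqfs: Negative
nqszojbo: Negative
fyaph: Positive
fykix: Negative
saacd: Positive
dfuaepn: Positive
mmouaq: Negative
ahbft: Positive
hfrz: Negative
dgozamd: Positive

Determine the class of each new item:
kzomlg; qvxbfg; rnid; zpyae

Rule: odd length AND contains 'a'. This holds for each 'Positive' example and fails for each 'Negative' one.
kzomlg: length 6, no 'a' — fails this test, so Negative.
qvxbfg: length 6, no 'a' — fails this test, so Negative.
rnid: length 4, no 'a' — fails this test, so Negative.
zpyae: length 5, has 'a' — fits, so Positive.

Negative, Negative, Negative, Positive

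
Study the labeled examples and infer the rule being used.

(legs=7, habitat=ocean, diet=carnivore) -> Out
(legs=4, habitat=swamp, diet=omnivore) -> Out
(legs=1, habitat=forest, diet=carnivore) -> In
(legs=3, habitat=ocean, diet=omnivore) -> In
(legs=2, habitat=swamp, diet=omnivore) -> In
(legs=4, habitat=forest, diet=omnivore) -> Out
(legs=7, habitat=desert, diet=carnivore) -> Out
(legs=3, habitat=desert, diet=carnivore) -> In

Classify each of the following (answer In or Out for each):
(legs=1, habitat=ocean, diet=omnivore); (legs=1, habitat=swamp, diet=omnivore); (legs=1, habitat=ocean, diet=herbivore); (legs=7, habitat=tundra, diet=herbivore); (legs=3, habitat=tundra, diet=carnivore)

In, In, In, Out, In

All 'In' examples share one property — legs ≤ 3 — and every 'Out' example lacks it.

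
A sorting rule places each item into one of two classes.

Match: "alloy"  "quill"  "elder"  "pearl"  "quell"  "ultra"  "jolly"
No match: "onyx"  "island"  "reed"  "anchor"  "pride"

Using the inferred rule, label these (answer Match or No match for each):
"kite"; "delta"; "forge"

No match, Match, No match

Every 'Match' example satisfies: odd length AND contains 'l'. None of the 'No match' examples do.
"kite": length 4, no 'l', doesn't qualify → No match. "delta": length 5, has 'l', satisfies this → Match. "forge": length 5, no 'l', doesn't qualify → No match.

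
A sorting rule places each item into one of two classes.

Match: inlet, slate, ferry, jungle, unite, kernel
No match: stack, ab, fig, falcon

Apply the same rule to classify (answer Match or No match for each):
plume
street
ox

The simplest hypothesis consistent with all the labels is: contains 'e'.

Match, Match, No match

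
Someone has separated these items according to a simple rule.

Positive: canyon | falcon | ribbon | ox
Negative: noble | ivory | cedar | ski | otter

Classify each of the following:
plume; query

One predicate separates the groups cleanly: even length.
plume → length 5 → Negative.
query → length 5 → Negative.

Negative, Negative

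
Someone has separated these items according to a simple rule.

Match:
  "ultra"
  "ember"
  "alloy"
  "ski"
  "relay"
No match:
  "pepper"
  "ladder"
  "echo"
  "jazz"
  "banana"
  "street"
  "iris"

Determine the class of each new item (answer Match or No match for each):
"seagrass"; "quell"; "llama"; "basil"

No match, Match, Match, Match

The pattern is that an item is 'Match' exactly when: odd length.
"seagrass": length 8, does not pass → No match.
"quell": length 5, qualifies → Match.
"llama": length 5, qualifies → Match.
"basil": length 5, qualifies → Match.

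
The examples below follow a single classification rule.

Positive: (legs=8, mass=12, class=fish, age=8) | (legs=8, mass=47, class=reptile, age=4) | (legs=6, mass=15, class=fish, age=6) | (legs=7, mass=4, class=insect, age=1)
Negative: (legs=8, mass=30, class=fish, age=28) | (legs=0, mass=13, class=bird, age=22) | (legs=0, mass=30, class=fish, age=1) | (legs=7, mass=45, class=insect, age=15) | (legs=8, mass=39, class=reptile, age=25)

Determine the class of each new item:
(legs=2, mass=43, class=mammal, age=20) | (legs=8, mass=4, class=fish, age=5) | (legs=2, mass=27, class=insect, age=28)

Negative, Positive, Negative

The distinguishing property — age ≤ 8 AND legs ≥ 6 — holds for all the 'Positive' cases and none of the 'Negative' cases.
(legs=2, mass=43, class=mammal, age=20): age = 20, legs = 2 — doesn't match, so Negative. (legs=8, mass=4, class=fish, age=5): age = 5, legs = 8 — fits, so Positive. (legs=2, mass=27, class=insect, age=28): age = 28, legs = 2 — doesn't match, so Negative.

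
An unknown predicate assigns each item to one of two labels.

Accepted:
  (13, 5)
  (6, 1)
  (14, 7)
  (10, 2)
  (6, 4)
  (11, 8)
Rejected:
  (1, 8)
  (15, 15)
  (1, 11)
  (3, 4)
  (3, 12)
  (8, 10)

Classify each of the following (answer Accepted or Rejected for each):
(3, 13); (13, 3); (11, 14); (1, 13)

Rejected, Accepted, Rejected, Rejected

Every 'Accepted' example satisfies: first > second. None of the 'Rejected' examples do.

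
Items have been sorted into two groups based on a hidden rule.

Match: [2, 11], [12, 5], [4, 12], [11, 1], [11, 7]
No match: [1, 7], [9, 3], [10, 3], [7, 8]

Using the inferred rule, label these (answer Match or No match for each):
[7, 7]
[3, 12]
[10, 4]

No match, Match, No match

The common property of the 'Match' items is: max ≥ 11. No 'No match' item has it.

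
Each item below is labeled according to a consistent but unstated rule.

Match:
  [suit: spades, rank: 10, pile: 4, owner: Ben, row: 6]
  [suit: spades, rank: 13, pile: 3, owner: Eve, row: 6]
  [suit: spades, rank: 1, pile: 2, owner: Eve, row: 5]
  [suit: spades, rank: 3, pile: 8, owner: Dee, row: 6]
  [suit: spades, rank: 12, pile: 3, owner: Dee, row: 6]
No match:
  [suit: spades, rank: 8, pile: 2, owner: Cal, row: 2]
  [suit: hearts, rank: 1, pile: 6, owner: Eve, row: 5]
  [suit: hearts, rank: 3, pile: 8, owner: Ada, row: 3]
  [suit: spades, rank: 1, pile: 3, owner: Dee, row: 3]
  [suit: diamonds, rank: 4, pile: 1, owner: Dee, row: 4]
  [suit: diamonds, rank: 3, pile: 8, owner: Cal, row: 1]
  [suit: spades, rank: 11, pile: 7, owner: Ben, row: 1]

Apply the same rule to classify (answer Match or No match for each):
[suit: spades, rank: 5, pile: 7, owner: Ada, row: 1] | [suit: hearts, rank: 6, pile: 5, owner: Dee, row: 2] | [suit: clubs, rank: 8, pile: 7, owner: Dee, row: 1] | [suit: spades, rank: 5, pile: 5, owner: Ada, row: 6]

Every 'Match' example satisfies: suit is spades AND row ≥ 4. None of the 'No match' examples do.
[suit: spades, rank: 5, pile: 7, owner: Ada, row: 1] — suit is spades, row = 1, hence No match.
[suit: hearts, rank: 6, pile: 5, owner: Dee, row: 2] — suit is hearts, row = 2, hence No match.
[suit: clubs, rank: 8, pile: 7, owner: Dee, row: 1] — suit is clubs, row = 1, hence No match.
[suit: spades, rank: 5, pile: 5, owner: Ada, row: 6] — suit is spades, row = 6, hence Match.

No match, No match, No match, Match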